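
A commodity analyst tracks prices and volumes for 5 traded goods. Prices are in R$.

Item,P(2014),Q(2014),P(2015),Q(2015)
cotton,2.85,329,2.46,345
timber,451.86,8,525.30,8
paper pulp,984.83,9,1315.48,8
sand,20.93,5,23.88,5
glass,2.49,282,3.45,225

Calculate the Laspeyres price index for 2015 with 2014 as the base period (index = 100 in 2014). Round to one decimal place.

126.2

Laspeyres price index uses base-period quantities as weights.
ΣP(2015)·Q(2014) = 2.46×329 + 525.30×8 + 1315.48×9 + 23.88×5 + 3.45×282 = 809.34 + 4202.4 + 11839.32 + 119.4 + 972.9 = 17943.36
ΣP(2014)·Q(2014) = 2.85×329 + 451.86×8 + 984.83×9 + 20.93×5 + 2.49×282 = 937.65 + 3614.88 + 8863.47 + 104.65 + 702.18 = 14222.83
Index = 17943.36 / 14222.83 × 100 = 126.1589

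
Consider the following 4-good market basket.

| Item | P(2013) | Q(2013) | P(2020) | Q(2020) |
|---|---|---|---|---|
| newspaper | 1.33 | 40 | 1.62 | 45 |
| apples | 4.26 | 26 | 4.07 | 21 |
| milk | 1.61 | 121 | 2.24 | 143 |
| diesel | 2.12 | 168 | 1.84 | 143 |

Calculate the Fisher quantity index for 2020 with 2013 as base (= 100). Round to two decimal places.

97.13

Laspeyres component (base-period weights):
ΣP(2013)Q(2020) = 1.33×45 + 4.26×21 + 1.61×143 + 2.12×143 = 59.85 + 89.46 + 230.23 + 303.16 = 682.7
ΣP(2013)Q(2013) = 1.33×40 + 4.26×26 + 1.61×121 + 2.12×168 = 53.2 + 110.76 + 194.81 + 356.16 = 714.93
L = 682.7 / 714.93 × 100 = 95.4919
Paasche component (current-period weights):
ΣP(2020)Q(2020) = 1.62×45 + 4.07×21 + 2.24×143 + 1.84×143 = 72.9 + 85.47 + 320.32 + 263.12 = 741.81
ΣP(2020)Q(2013) = 1.62×40 + 4.07×26 + 2.24×121 + 1.84×168 = 64.8 + 105.82 + 271.04 + 309.12 = 750.78
P = 741.81 / 750.78 × 100 = 98.8052
Fisher = √(L × P) = √(95.4919 × 98.8052) = 97.1344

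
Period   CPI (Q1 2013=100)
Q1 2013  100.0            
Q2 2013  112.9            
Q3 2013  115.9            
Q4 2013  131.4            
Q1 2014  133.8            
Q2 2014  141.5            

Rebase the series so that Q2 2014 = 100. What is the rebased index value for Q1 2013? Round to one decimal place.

Rebased(Q1 2013) = 100.0 / 141.5 × 100 = 70.6714

70.7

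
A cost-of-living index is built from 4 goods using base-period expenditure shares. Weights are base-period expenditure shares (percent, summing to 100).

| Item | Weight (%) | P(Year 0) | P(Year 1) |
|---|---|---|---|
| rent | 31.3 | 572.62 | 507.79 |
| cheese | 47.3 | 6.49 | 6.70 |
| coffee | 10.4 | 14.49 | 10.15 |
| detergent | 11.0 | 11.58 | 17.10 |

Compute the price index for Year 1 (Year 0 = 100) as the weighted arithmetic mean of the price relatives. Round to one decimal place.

100.1

rent: 31.3 × (507.79/572.62) = 31.3 × 0.886784 = 27.7563
cheese: 47.3 × (6.70/6.49) = 47.3 × 1.032357 = 48.8305
coffee: 10.4 × (10.15/14.49) = 10.4 × 0.700483 = 7.2850
detergent: 11.0 × (17.10/11.58) = 11.0 × 1.476684 = 16.2435
Index = Σ wᵢ·(p₁ᵢ/p₀ᵢ) = 27.7563 + 48.8305 + 7.2850 + 16.2435 = 100.1154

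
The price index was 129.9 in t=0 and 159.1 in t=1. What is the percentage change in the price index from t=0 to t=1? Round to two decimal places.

Change = (159.1 − 129.9) / 129.9 × 100
       = 29.2 / 129.9 × 100 = 22.4788%

22.48%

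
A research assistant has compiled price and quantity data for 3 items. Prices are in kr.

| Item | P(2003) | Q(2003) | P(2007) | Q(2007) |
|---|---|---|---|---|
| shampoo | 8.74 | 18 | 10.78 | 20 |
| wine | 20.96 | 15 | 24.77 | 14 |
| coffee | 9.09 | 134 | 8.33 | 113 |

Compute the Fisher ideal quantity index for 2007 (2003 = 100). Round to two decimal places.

Laspeyres component (base-period weights):
ΣP(2003)Q(2007) = 8.74×20 + 20.96×14 + 9.09×113 = 174.8 + 293.44 + 1027.17 = 1495.41
ΣP(2003)Q(2003) = 8.74×18 + 20.96×15 + 9.09×134 = 157.32 + 314.4 + 1218.06 = 1689.78
L = 1495.41 / 1689.78 × 100 = 88.4973
Paasche component (current-period weights):
ΣP(2007)Q(2007) = 10.78×20 + 24.77×14 + 8.33×113 = 215.6 + 346.78 + 941.29 = 1503.67
ΣP(2007)Q(2003) = 10.78×18 + 24.77×15 + 8.33×134 = 194.04 + 371.55 + 1116.22 = 1681.81
P = 1503.67 / 1681.81 × 100 = 89.4078
Fisher = √(L × P) = √(88.4973 × 89.4078) = 88.9514

88.95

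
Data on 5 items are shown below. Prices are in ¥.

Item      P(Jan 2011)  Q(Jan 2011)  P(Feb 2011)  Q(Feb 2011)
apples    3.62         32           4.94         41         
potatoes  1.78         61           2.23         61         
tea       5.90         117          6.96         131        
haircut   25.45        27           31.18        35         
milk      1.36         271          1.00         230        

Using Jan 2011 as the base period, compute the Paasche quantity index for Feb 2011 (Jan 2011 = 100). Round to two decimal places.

Paasche quantity index uses current-period prices as weights.
ΣP(Feb 2011)·Q(Feb 2011) = 4.94×41 + 2.23×61 + 6.96×131 + 31.18×35 + 1.00×230 = 202.54 + 136.03 + 911.76 + 1091.3 + 230 = 2571.63
ΣP(Feb 2011)·Q(Jan 2011) = 4.94×32 + 2.23×61 + 6.96×117 + 31.18×27 + 1.00×271 = 158.08 + 136.03 + 814.32 + 841.86 + 271 = 2221.29
Index = 2571.63 / 2221.29 × 100 = 115.7719

115.77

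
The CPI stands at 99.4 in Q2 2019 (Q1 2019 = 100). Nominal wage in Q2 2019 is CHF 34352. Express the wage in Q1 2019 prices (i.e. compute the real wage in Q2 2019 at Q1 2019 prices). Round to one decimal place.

Real = Nominal ÷ (Index/100) = 34352 ÷ (99.4/100)
     = 34352 ÷ 0.994 = 34559.3561

34559.4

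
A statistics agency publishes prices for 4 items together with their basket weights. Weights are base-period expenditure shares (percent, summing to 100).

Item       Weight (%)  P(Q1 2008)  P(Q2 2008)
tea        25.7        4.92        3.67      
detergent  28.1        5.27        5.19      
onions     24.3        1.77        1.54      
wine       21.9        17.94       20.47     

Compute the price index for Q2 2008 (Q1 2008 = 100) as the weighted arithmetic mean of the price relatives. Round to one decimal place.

93.0

tea: 25.7 × (3.67/4.92) = 25.7 × 0.745935 = 19.1705
detergent: 28.1 × (5.19/5.27) = 28.1 × 0.984820 = 27.6734
onions: 24.3 × (1.54/1.77) = 24.3 × 0.870056 = 21.1424
wine: 21.9 × (20.47/17.94) = 21.9 × 1.141026 = 24.9885
Index = Σ wᵢ·(p₁ᵢ/p₀ᵢ) = 19.1705 + 27.6734 + 21.1424 + 24.9885 = 92.9748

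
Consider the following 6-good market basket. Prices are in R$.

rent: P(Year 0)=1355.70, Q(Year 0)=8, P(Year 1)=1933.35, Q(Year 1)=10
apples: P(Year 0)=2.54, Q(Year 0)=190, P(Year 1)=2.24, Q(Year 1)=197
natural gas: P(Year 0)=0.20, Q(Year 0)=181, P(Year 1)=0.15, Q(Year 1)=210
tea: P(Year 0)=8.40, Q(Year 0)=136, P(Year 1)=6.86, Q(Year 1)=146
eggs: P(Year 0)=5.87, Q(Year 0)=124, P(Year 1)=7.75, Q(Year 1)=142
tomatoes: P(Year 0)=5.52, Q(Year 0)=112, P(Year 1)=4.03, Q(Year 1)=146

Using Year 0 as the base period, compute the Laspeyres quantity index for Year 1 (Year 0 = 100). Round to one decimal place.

122.5

Laspeyres quantity index uses base-period prices as weights.
ΣP(Year 0)·Q(Year 1) = 1355.70×10 + 2.54×197 + 0.20×210 + 8.40×146 + 5.87×142 + 5.52×146 = 13557 + 500.38 + 42 + 1226.4 + 833.54 + 805.92 = 16965.24
ΣP(Year 0)·Q(Year 0) = 1355.70×8 + 2.54×190 + 0.20×181 + 8.40×136 + 5.87×124 + 5.52×112 = 10845.6 + 482.6 + 36.2 + 1142.4 + 727.88 + 618.24 = 13852.92
Index = 16965.24 / 13852.92 × 100 = 122.4669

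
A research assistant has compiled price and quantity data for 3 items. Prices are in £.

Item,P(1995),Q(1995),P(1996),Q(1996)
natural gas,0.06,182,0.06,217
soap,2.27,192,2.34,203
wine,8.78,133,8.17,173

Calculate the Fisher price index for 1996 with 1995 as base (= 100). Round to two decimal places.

Laspeyres component (base-period weights):
ΣP(1996)Q(1995) = 0.06×182 + 2.34×192 + 8.17×133 = 10.92 + 449.28 + 1086.61 = 1546.81
ΣP(1995)Q(1995) = 0.06×182 + 2.27×192 + 8.78×133 = 10.92 + 435.84 + 1167.74 = 1614.5
L = 1546.81 / 1614.5 × 100 = 95.8074
Paasche component (current-period weights):
ΣP(1996)Q(1996) = 0.06×217 + 2.34×203 + 8.17×173 = 13.02 + 475.02 + 1413.41 = 1901.45
ΣP(1995)Q(1996) = 0.06×217 + 2.27×203 + 8.78×173 = 13.02 + 460.81 + 1518.94 = 1992.77
P = 1901.45 / 1992.77 × 100 = 95.4174
Fisher = √(L × P) = √(95.8074 × 95.4174) = 95.6122

95.61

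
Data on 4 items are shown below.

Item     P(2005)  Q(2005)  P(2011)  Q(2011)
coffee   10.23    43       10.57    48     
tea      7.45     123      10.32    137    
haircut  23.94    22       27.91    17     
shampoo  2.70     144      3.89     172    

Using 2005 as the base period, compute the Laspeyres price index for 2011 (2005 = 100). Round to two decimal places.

Laspeyres price index uses base-period quantities as weights.
ΣP(2011)·Q(2005) = 10.57×43 + 10.32×123 + 27.91×22 + 3.89×144 = 454.51 + 1269.36 + 614.02 + 560.16 = 2898.05
ΣP(2005)·Q(2005) = 10.23×43 + 7.45×123 + 23.94×22 + 2.70×144 = 439.89 + 916.35 + 526.68 + 388.8 = 2271.72
Index = 2898.05 / 2271.72 × 100 = 127.5707

127.57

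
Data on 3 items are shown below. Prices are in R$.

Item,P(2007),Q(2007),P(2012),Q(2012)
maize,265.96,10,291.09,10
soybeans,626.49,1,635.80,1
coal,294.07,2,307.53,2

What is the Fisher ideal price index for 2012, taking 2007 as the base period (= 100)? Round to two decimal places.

107.42

Laspeyres component (base-period weights):
ΣP(2012)Q(2007) = 291.09×10 + 635.80×1 + 307.53×2 = 2910.9 + 635.8 + 615.06 = 4161.76
ΣP(2007)Q(2007) = 265.96×10 + 626.49×1 + 294.07×2 = 2659.6 + 626.49 + 588.14 = 3874.23
L = 4161.76 / 3874.23 × 100 = 107.4216
Paasche component (current-period weights):
ΣP(2012)Q(2012) = 291.09×10 + 635.80×1 + 307.53×2 = 2910.9 + 635.8 + 615.06 = 4161.76
ΣP(2007)Q(2012) = 265.96×10 + 626.49×1 + 294.07×2 = 2659.6 + 626.49 + 588.14 = 3874.23
P = 4161.76 / 3874.23 × 100 = 107.4216
Fisher = √(L × P) = √(107.4216 × 107.4216) = 107.4216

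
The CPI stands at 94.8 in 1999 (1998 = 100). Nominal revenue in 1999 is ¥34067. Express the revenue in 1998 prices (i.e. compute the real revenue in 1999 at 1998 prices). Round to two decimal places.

Real = Nominal ÷ (Index/100) = 34067 ÷ (94.8/100)
     = 34067 ÷ 0.948 = 35935.6540

35935.65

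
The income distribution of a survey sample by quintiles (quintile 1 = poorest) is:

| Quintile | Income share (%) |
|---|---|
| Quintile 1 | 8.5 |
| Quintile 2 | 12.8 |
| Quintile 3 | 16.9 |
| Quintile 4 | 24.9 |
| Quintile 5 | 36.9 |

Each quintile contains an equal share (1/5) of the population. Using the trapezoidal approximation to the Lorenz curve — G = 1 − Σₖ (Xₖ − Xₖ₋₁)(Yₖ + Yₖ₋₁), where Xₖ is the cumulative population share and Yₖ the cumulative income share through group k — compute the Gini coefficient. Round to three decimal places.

Cumulative income shares Yₖ: 0.0850, 0.2130, 0.3820, 0.6310, 1.0000
Σ (Xₖ−Xₖ₋₁)(Yₖ+Yₖ₋₁) = (1/5)(0.0850+0.0000) + (1/5)(0.2130+0.0850) + (1/5)(0.3820+0.2130) + (1/5)(0.6310+0.3820) + (1/5)(1.0000+0.6310)
  = 0.0170 + 0.0596 + 0.1190 + 0.2026 + 0.3262 = 0.7244
G = 1 − 0.7244 = 0.2756

0.276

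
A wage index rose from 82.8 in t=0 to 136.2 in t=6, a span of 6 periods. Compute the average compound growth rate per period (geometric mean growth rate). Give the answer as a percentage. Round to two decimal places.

Growth factor = (136.2/82.8)^(1/6) = (1.644928)^(1/6) = 1.086487
Growth rate = 1.086487 − 1 = 0.086487 = 8.6487%

8.65%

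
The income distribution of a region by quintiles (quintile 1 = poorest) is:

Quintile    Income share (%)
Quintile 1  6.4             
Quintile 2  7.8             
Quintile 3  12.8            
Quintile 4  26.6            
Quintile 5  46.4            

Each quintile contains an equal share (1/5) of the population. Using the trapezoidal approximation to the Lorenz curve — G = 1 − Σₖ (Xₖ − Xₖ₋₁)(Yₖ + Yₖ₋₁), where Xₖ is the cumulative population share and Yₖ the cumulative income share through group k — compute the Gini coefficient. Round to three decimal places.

Cumulative income shares Yₖ: 0.0640, 0.1420, 0.2700, 0.5360, 1.0000
Σ (Xₖ−Xₖ₋₁)(Yₖ+Yₖ₋₁) = (1/5)(0.0640+0.0000) + (1/5)(0.1420+0.0640) + (1/5)(0.2700+0.1420) + (1/5)(0.5360+0.2700) + (1/5)(1.0000+0.5360)
  = 0.0128 + 0.0412 + 0.0824 + 0.1612 + 0.3072 = 0.6048
G = 1 − 0.6048 = 0.3952

0.395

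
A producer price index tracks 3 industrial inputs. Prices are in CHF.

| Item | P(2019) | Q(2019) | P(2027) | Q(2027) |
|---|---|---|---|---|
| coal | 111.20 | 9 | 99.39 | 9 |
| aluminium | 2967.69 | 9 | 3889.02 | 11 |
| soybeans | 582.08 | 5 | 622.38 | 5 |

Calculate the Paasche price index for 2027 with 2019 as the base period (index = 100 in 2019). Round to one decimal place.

128.0

Paasche price index uses current-period quantities as weights.
ΣP(2027)·Q(2027) = 99.39×9 + 3889.02×11 + 622.38×5 = 894.51 + 42779.22 + 3111.9 = 46785.63
ΣP(2019)·Q(2027) = 111.20×9 + 2967.69×11 + 582.08×5 = 1000.8 + 32644.59 + 2910.4 = 36555.79
Index = 46785.63 / 36555.79 × 100 = 127.9842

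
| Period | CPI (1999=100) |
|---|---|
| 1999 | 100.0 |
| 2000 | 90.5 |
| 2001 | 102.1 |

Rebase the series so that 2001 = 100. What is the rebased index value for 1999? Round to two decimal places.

Rebased(1999) = 100.0 / 102.1 × 100 = 97.9432

97.94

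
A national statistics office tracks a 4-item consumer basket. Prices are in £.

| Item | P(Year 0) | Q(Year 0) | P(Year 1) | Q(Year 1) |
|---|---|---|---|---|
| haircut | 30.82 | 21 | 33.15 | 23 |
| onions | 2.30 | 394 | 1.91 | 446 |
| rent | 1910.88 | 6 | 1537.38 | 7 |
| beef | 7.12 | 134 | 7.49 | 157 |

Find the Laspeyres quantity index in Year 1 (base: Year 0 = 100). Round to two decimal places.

116.14

Laspeyres quantity index uses base-period prices as weights.
ΣP(Year 0)·Q(Year 1) = 30.82×23 + 2.30×446 + 1910.88×7 + 7.12×157 = 708.86 + 1025.8 + 13376.16 + 1117.84 = 16228.66
ΣP(Year 0)·Q(Year 0) = 30.82×21 + 2.30×394 + 1910.88×6 + 7.12×134 = 647.22 + 906.2 + 11465.28 + 954.08 = 13972.78
Index = 16228.66 / 13972.78 × 100 = 116.1448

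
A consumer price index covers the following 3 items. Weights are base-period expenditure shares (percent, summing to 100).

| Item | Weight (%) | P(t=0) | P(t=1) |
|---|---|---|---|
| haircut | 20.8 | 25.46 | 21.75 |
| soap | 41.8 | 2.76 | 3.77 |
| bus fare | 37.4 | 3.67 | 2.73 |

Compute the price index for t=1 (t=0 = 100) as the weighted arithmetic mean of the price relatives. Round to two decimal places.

haircut: 20.8 × (21.75/25.46) = 20.8 × 0.854281 = 17.7690
soap: 41.8 × (3.77/2.76) = 41.8 × 1.365942 = 57.0964
bus fare: 37.4 × (2.73/3.67) = 37.4 × 0.743869 = 27.8207
Index = Σ wᵢ·(p₁ᵢ/p₀ᵢ) = 17.7690 + 57.0964 + 27.8207 = 102.6861

102.69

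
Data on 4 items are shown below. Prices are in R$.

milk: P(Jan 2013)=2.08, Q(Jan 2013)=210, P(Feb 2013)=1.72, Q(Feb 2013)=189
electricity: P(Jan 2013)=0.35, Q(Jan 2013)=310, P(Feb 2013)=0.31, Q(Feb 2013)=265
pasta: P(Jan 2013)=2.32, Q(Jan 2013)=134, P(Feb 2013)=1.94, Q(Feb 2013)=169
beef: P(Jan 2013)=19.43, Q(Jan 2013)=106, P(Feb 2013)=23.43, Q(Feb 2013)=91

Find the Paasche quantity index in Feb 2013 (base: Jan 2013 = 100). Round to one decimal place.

Paasche quantity index uses current-period prices as weights.
ΣP(Feb 2013)·Q(Feb 2013) = 1.72×189 + 0.31×265 + 1.94×169 + 23.43×91 = 325.08 + 82.15 + 327.86 + 2132.13 = 2867.22
ΣP(Feb 2013)·Q(Jan 2013) = 1.72×210 + 0.31×310 + 1.94×134 + 23.43×106 = 361.2 + 96.1 + 259.96 + 2483.58 = 3200.84
Index = 2867.22 / 3200.84 × 100 = 89.5771

89.6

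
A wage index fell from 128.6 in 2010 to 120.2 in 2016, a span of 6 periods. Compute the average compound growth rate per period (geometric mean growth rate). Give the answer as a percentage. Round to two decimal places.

Growth factor = (120.2/128.6)^(1/6) = (0.934681)^(1/6) = 0.988805
Growth rate = 0.988805 − 1 = -0.011195 = -1.1195%

-1.12%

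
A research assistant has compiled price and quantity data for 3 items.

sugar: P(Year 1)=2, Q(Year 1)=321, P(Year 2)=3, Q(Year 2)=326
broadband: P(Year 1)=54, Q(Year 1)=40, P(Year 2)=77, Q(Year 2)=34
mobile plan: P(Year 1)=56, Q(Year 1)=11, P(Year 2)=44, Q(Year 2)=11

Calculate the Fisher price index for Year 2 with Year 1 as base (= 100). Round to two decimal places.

Laspeyres component (base-period weights):
ΣP(Year 2)Q(Year 1) = 3×321 + 77×40 + 44×11 = 963 + 3080 + 484 = 4527
ΣP(Year 1)Q(Year 1) = 2×321 + 54×40 + 56×11 = 642 + 2160 + 616 = 3418
L = 4527 / 3418 × 100 = 132.4459
Paasche component (current-period weights):
ΣP(Year 2)Q(Year 2) = 3×326 + 77×34 + 44×11 = 978 + 2618 + 484 = 4080
ΣP(Year 1)Q(Year 2) = 2×326 + 54×34 + 56×11 = 652 + 1836 + 616 = 3104
P = 4080 / 3104 × 100 = 131.4433
Fisher = √(L × P) = √(132.4459 × 131.4433) = 131.9436

131.94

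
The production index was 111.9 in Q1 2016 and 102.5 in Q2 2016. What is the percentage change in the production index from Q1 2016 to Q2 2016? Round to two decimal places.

Change = (102.5 − 111.9) / 111.9 × 100
       = -9.4 / 111.9 × 100 = -8.4004%

-8.40%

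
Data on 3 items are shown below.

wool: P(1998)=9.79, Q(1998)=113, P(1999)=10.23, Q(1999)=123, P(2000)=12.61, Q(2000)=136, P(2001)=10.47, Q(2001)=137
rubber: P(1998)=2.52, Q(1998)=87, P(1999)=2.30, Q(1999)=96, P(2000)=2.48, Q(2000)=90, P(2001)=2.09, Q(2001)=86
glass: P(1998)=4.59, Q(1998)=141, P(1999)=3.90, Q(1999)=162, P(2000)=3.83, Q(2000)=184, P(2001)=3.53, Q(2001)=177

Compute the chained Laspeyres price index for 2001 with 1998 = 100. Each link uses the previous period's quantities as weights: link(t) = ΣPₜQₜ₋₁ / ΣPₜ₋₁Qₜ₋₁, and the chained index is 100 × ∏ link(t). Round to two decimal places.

94.38

Link 1998→1999:
ΣP(1999)Q(1998) = 10.23×113 + 2.30×87 + 3.90×141 = 1155.99 + 200.1 + 549.9 = 1905.99
ΣP(1998)Q(1998) = 9.79×113 + 2.52×87 + 4.59×141 = 1106.27 + 219.24 + 647.19 = 1972.7
link = 1905.99/1972.7 = 0.966183
Link 1999→2000:
ΣP(2000)Q(1999) = 12.61×123 + 2.48×96 + 3.83×162 = 1551.03 + 238.08 + 620.46 = 2409.57
ΣP(1999)Q(1999) = 10.23×123 + 2.30×96 + 3.90×162 = 1258.29 + 220.8 + 631.8 = 2110.89
link = 2409.57/2110.89 = 1.141495
Link 2000→2001:
ΣP(2001)Q(2000) = 10.47×136 + 2.09×90 + 3.53×184 = 1423.92 + 188.1 + 649.52 = 2261.54
ΣP(2000)Q(2000) = 12.61×136 + 2.48×90 + 3.83×184 = 1714.96 + 223.2 + 704.72 = 2642.88
link = 2261.54/2642.88 = 0.855710
Chained index = 100 × 0.966183 × 1.141495 × 0.855710 = 94.3757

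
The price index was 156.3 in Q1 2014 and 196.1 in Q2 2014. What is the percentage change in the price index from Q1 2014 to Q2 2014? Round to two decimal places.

25.46%

Change = (196.1 − 156.3) / 156.3 × 100
       = 39.8 / 156.3 × 100 = 25.4639%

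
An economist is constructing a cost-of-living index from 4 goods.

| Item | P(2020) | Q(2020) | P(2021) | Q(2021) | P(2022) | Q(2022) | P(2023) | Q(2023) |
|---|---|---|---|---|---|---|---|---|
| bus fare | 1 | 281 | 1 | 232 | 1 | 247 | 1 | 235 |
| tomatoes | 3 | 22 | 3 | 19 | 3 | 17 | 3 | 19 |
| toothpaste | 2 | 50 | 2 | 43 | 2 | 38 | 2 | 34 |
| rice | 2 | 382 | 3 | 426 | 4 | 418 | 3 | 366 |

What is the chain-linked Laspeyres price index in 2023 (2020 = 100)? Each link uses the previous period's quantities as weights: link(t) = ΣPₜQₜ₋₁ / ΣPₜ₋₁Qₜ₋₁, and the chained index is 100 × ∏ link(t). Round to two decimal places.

Link 2020→2021:
ΣP(2021)Q(2020) = 1×281 + 3×22 + 2×50 + 3×382 = 281 + 66 + 100 + 1146 = 1593
ΣP(2020)Q(2020) = 1×281 + 3×22 + 2×50 + 2×382 = 281 + 66 + 100 + 764 = 1211
link = 1593/1211 = 1.315442
Link 2021→2022:
ΣP(2022)Q(2021) = 1×232 + 3×19 + 2×43 + 4×426 = 232 + 57 + 86 + 1704 = 2079
ΣP(2021)Q(2021) = 1×232 + 3×19 + 2×43 + 3×426 = 232 + 57 + 86 + 1278 = 1653
link = 2079/1653 = 1.257713
Link 2022→2023:
ΣP(2023)Q(2022) = 1×247 + 3×17 + 2×38 + 3×418 = 247 + 51 + 76 + 1254 = 1628
ΣP(2022)Q(2022) = 1×247 + 3×17 + 2×38 + 4×418 = 247 + 51 + 76 + 1672 = 2046
link = 1628/2046 = 0.795699
Chained index = 100 × 1.315442 × 1.257713 × 0.795699 = 131.6443

131.64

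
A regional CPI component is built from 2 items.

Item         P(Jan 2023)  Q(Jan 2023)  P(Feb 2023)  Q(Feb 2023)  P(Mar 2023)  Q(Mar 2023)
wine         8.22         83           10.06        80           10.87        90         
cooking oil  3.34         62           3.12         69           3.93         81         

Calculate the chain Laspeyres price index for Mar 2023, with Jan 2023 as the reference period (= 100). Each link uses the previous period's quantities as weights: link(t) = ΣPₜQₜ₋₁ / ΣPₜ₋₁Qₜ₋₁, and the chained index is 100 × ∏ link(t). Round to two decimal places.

129.32

Link Jan 2023→Feb 2023:
ΣP(Feb 2023)Q(Jan 2023) = 10.06×83 + 3.12×62 = 834.98 + 193.44 = 1028.42
ΣP(Jan 2023)Q(Jan 2023) = 8.22×83 + 3.34×62 = 682.26 + 207.08 = 889.34
link = 1028.42/889.34 = 1.156386
Link Feb 2023→Mar 2023:
ΣP(Mar 2023)Q(Feb 2023) = 10.87×80 + 3.93×69 = 869.6 + 271.17 = 1140.77
ΣP(Feb 2023)Q(Feb 2023) = 10.06×80 + 3.12×69 = 804.8 + 215.28 = 1020.08
link = 1140.77/1020.08 = 1.118314
Chained index = 100 × 1.156386 × 1.118314 = 129.3203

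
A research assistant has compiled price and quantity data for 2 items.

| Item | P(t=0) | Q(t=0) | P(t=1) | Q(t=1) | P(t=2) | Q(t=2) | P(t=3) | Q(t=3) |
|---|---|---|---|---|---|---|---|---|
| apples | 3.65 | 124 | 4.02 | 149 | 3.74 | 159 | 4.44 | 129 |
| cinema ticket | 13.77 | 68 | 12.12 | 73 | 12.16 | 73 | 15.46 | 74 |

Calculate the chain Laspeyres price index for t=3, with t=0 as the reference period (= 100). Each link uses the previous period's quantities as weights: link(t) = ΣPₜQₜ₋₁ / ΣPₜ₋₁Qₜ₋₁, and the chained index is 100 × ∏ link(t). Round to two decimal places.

114.77

Link t=0→t=1:
ΣP(t=1)Q(t=0) = 4.02×124 + 12.12×68 = 498.48 + 824.16 = 1322.64
ΣP(t=0)Q(t=0) = 3.65×124 + 13.77×68 = 452.6 + 936.36 = 1388.96
link = 1322.64/1388.96 = 0.952252
Link t=1→t=2:
ΣP(t=2)Q(t=1) = 3.74×149 + 12.16×73 = 557.26 + 887.68 = 1444.94
ΣP(t=1)Q(t=1) = 4.02×149 + 12.12×73 = 598.98 + 884.76 = 1483.74
link = 1444.94/1483.74 = 0.973850
Link t=2→t=3:
ΣP(t=3)Q(t=2) = 4.44×159 + 15.46×73 = 705.96 + 1128.58 = 1834.54
ΣP(t=2)Q(t=2) = 3.74×159 + 12.16×73 = 594.66 + 887.68 = 1482.34
link = 1834.54/1482.34 = 1.237597
Chained index = 100 × 0.952252 × 0.973850 × 1.237597 = 114.7687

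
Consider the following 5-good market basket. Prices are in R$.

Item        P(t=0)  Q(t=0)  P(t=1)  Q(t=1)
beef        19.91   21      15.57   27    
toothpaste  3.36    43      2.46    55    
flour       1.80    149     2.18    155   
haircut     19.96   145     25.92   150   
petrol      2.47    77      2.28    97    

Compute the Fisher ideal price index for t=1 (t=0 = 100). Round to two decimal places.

118.98

Laspeyres component (base-period weights):
ΣP(t=1)Q(t=0) = 15.57×21 + 2.46×43 + 2.18×149 + 25.92×145 + 2.28×77 = 326.97 + 105.78 + 324.82 + 3758.4 + 175.56 = 4691.53
ΣP(t=0)Q(t=0) = 19.91×21 + 3.36×43 + 1.80×149 + 19.96×145 + 2.47×77 = 418.11 + 144.48 + 268.2 + 2894.2 + 190.19 = 3915.18
L = 4691.53 / 3915.18 × 100 = 119.8292
Paasche component (current-period weights):
ΣP(t=1)Q(t=1) = 15.57×27 + 2.46×55 + 2.18×155 + 25.92×150 + 2.28×97 = 420.39 + 135.3 + 337.9 + 3888 + 221.16 = 5002.75
ΣP(t=0)Q(t=1) = 19.91×27 + 3.36×55 + 1.80×155 + 19.96×150 + 2.47×97 = 537.57 + 184.8 + 279 + 2994 + 239.59 = 4234.96
P = 5002.75 / 4234.96 × 100 = 118.1298
Fisher = √(L × P) = √(119.8292 × 118.1298) = 118.9765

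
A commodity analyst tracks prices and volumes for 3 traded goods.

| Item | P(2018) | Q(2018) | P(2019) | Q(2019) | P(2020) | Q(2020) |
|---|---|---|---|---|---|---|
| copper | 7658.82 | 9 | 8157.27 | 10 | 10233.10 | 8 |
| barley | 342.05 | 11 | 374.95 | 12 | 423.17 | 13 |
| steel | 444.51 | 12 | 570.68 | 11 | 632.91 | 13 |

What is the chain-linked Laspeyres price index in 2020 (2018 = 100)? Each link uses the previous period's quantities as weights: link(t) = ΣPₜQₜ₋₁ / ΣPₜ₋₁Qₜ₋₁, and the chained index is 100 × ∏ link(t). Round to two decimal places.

133.94

Link 2018→2019:
ΣP(2019)Q(2018) = 8157.27×9 + 374.95×11 + 570.68×12 = 73415.43 + 4124.45 + 6848.16 = 84388.04
ΣP(2018)Q(2018) = 7658.82×9 + 342.05×11 + 444.51×12 = 68929.38 + 3762.55 + 5334.12 = 78026.05
link = 84388.04/78026.05 = 1.081537
Link 2019→2020:
ΣP(2020)Q(2019) = 10233.10×10 + 423.17×12 + 632.91×11 = 102331 + 5078.04 + 6962.01 = 114371.05
ΣP(2019)Q(2019) = 8157.27×10 + 374.95×12 + 570.68×11 = 81572.7 + 4499.4 + 6277.48 = 92349.58
link = 114371.05/92349.58 = 1.238458
Chained index = 100 × 1.081537 × 1.238458 = 133.9438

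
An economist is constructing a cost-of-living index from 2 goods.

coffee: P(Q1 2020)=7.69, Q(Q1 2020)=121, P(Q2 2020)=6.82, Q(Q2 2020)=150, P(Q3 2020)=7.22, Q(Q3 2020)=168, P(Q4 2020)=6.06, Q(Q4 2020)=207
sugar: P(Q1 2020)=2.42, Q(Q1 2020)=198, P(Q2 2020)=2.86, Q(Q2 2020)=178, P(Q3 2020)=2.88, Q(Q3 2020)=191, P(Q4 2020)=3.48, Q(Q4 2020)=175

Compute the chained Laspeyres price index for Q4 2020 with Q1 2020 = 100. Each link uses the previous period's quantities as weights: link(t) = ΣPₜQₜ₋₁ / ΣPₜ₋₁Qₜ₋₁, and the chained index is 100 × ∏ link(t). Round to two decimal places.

98.13

Link Q1 2020→Q2 2020:
ΣP(Q2 2020)Q(Q1 2020) = 6.82×121 + 2.86×198 = 825.22 + 566.28 = 1391.5
ΣP(Q1 2020)Q(Q1 2020) = 7.69×121 + 2.42×198 = 930.49 + 479.16 = 1409.65
link = 1391.5/1409.65 = 0.987124
Link Q2 2020→Q3 2020:
ΣP(Q3 2020)Q(Q2 2020) = 7.22×150 + 2.88×178 = 1083 + 512.64 = 1595.64
ΣP(Q2 2020)Q(Q2 2020) = 6.82×150 + 2.86×178 = 1023 + 509.08 = 1532.08
link = 1595.64/1532.08 = 1.041486
Link Q3 2020→Q4 2020:
ΣP(Q4 2020)Q(Q3 2020) = 6.06×168 + 3.48×191 = 1018.08 + 664.68 = 1682.76
ΣP(Q3 2020)Q(Q3 2020) = 7.22×168 + 2.88×191 = 1212.96 + 550.08 = 1763.04
link = 1682.76/1763.04 = 0.954465
Chained index = 100 × 0.987124 × 1.041486 × 0.954465 = 98.1263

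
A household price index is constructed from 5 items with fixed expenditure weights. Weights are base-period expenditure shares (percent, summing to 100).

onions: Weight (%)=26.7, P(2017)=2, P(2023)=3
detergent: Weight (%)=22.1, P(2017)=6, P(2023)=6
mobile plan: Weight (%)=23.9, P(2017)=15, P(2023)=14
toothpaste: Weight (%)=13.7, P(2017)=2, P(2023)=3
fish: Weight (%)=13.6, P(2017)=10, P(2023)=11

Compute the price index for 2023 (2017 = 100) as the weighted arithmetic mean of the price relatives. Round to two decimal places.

119.97

onions: 26.7 × (3/2) = 26.7 × 1.500000 = 40.0500
detergent: 22.1 × (6/6) = 22.1 × 1.000000 = 22.1000
mobile plan: 23.9 × (14/15) = 23.9 × 0.933333 = 22.3067
toothpaste: 13.7 × (3/2) = 13.7 × 1.500000 = 20.5500
fish: 13.6 × (11/10) = 13.6 × 1.100000 = 14.9600
Index = Σ wᵢ·(p₁ᵢ/p₀ᵢ) = 40.0500 + 22.1000 + 22.3067 + 20.5500 + 14.9600 = 119.9667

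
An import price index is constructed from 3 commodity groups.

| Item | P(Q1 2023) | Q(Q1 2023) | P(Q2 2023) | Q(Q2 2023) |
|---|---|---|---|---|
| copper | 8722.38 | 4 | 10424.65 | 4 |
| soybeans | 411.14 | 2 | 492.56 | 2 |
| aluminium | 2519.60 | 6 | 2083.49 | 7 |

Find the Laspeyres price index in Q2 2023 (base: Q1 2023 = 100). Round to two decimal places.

108.57

Laspeyres price index uses base-period quantities as weights.
ΣP(Q2 2023)·Q(Q1 2023) = 10424.65×4 + 492.56×2 + 2083.49×6 = 41698.6 + 985.12 + 12500.94 = 55184.66
ΣP(Q1 2023)·Q(Q1 2023) = 8722.38×4 + 411.14×2 + 2519.60×6 = 34889.52 + 822.28 + 15117.6 = 50829.4
Index = 55184.66 / 50829.4 × 100 = 108.5684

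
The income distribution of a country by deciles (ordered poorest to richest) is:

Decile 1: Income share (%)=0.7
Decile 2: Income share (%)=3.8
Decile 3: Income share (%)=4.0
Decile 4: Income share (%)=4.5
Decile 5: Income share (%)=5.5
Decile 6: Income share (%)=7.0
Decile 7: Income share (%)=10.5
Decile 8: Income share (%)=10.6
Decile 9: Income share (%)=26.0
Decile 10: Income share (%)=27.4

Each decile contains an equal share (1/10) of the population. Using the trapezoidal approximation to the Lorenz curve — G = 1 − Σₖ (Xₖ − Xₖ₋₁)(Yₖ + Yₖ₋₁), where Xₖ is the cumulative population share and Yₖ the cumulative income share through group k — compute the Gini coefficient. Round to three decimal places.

Cumulative income shares Yₖ: 0.0070, 0.0450, 0.0850, 0.1300, 0.1850, 0.2550, 0.3600, 0.4660, 0.7260, 1.0000
Σ (Xₖ−Xₖ₋₁)(Yₖ+Yₖ₋₁) = (1/10)(0.0070+0.0000) + (1/10)(0.0450+0.0070) + (1/10)(0.0850+0.0450) + (1/10)(0.1300+0.0850) + (1/10)(0.1850+0.1300) + (1/10)(0.2550+0.1850) + (1/10)(0.3600+0.2550) + (1/10)(0.4660+0.3600) + (1/10)(0.7260+0.4660) + (1/10)(1.0000+0.7260)
  = 0.0007 + 0.0052 + 0.0130 + 0.0215 + 0.0315 + 0.0440 + 0.0615 + 0.0826 + 0.1192 + 0.1726 = 0.5518
G = 1 − 0.5518 = 0.4482

0.448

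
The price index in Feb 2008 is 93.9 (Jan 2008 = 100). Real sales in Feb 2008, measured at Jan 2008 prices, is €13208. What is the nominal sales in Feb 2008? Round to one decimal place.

12402.3

Nominal = Real × (Index/100) = 13208 × (93.9/100)
        = 13208 × 0.939 = 12402.3120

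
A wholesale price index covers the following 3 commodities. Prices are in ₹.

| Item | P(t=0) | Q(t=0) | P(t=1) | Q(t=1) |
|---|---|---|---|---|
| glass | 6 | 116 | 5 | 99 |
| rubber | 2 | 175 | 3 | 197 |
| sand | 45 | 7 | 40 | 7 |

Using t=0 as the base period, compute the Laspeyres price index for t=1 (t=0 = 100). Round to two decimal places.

Laspeyres price index uses base-period quantities as weights.
ΣP(t=1)·Q(t=0) = 5×116 + 3×175 + 40×7 = 580 + 525 + 280 = 1385
ΣP(t=0)·Q(t=0) = 6×116 + 2×175 + 45×7 = 696 + 350 + 315 = 1361
Index = 1385 / 1361 × 100 = 101.7634

101.76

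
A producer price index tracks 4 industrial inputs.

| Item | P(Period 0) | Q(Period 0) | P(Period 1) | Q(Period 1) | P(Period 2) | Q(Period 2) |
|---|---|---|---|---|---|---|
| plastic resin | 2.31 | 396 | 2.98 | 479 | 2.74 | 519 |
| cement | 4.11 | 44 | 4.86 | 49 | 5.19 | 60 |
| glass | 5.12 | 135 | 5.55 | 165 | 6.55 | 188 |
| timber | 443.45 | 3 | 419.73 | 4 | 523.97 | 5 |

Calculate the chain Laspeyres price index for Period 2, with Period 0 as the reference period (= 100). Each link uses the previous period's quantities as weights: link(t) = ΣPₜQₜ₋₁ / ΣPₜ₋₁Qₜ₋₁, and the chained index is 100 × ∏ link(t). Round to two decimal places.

Link Period 0→Period 1:
ΣP(Period 1)Q(Period 0) = 2.98×396 + 4.86×44 + 5.55×135 + 419.73×3 = 1180.08 + 213.84 + 749.25 + 1259.19 = 3402.36
ΣP(Period 0)Q(Period 0) = 2.31×396 + 4.11×44 + 5.12×135 + 443.45×3 = 914.76 + 180.84 + 691.2 + 1330.35 = 3117.15
link = 3402.36/3117.15 = 1.091497
Link Period 1→Period 2:
ΣP(Period 2)Q(Period 1) = 2.74×479 + 5.19×49 + 6.55×165 + 523.97×4 = 1312.46 + 254.31 + 1080.75 + 2095.88 = 4743.4
ΣP(Period 1)Q(Period 1) = 2.98×479 + 4.86×49 + 5.55×165 + 419.73×4 = 1427.42 + 238.14 + 915.75 + 1678.92 = 4260.23
link = 4743.4/4260.23 = 1.113414
Chained index = 100 × 1.091497 × 1.113414 = 121.5288

121.53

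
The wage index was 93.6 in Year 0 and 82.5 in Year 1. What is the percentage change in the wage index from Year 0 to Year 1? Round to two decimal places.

Change = (82.5 − 93.6) / 93.6 × 100
       = -11.1 / 93.6 × 100 = -11.8590%

-11.86%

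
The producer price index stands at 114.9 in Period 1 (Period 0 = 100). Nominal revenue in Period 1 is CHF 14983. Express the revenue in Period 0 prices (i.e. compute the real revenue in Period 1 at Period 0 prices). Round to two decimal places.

13040.03

Real = Nominal ÷ (Index/100) = 14983 ÷ (114.9/100)
     = 14983 ÷ 1.149 = 13040.0348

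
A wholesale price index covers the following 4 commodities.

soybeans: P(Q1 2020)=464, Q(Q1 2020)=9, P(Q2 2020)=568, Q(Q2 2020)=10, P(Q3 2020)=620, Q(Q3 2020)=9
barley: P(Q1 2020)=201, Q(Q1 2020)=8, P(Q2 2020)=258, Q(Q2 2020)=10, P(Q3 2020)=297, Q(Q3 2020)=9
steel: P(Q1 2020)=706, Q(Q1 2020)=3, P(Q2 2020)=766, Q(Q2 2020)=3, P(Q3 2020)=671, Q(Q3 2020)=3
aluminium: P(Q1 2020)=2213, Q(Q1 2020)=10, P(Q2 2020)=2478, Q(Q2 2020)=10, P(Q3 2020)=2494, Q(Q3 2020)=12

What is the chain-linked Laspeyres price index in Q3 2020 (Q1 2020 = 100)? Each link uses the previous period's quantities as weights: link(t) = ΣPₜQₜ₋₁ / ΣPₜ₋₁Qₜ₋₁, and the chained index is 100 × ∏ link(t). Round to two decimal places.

Link Q1 2020→Q2 2020:
ΣP(Q2 2020)Q(Q1 2020) = 568×9 + 258×8 + 766×3 + 2478×10 = 5112 + 2064 + 2298 + 24780 = 34254
ΣP(Q1 2020)Q(Q1 2020) = 464×9 + 201×8 + 706×3 + 2213×10 = 4176 + 1608 + 2118 + 22130 = 30032
link = 34254/30032 = 1.140583
Link Q2 2020→Q3 2020:
ΣP(Q3 2020)Q(Q2 2020) = 620×10 + 297×10 + 671×3 + 2494×10 = 6200 + 2970 + 2013 + 24940 = 36123
ΣP(Q2 2020)Q(Q2 2020) = 568×10 + 258×10 + 766×3 + 2478×10 = 5680 + 2580 + 2298 + 24780 = 35338
link = 36123/35338 = 1.022214
Chained index = 100 × 1.140583 × 1.022214 = 116.5920

116.59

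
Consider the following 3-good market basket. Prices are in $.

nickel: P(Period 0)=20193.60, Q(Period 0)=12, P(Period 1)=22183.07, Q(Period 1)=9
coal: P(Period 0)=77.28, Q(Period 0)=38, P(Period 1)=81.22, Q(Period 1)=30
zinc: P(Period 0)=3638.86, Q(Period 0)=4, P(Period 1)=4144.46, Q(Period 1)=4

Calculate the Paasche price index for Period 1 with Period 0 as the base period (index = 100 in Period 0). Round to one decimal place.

110.1

Paasche price index uses current-period quantities as weights.
ΣP(Period 1)·Q(Period 1) = 22183.07×9 + 81.22×30 + 4144.46×4 = 199647.63 + 2436.6 + 16577.84 = 218662.07
ΣP(Period 0)·Q(Period 1) = 20193.60×9 + 77.28×30 + 3638.86×4 = 181742.4 + 2318.4 + 14555.44 = 198616.24
Index = 218662.07 / 198616.24 × 100 = 110.0927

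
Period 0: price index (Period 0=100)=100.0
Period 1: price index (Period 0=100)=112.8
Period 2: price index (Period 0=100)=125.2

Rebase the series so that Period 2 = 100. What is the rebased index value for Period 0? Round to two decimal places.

79.87

Rebased(Period 0) = 100.0 / 125.2 × 100 = 79.8722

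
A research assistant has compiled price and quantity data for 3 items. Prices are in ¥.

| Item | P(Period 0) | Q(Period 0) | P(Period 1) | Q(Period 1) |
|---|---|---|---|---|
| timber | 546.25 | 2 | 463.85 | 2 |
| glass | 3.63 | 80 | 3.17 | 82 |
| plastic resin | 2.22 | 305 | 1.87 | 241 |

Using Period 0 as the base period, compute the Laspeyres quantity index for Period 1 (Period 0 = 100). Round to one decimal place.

93.5

Laspeyres quantity index uses base-period prices as weights.
ΣP(Period 0)·Q(Period 1) = 546.25×2 + 3.63×82 + 2.22×241 = 1092.5 + 297.66 + 535.02 = 1925.18
ΣP(Period 0)·Q(Period 0) = 546.25×2 + 3.63×80 + 2.22×305 = 1092.5 + 290.4 + 677.1 = 2060
Index = 1925.18 / 2060 × 100 = 93.4553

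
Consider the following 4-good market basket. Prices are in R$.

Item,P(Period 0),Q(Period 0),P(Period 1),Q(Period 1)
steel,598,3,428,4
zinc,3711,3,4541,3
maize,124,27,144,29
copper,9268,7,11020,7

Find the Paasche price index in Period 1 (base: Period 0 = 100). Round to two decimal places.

Paasche price index uses current-period quantities as weights.
ΣP(Period 1)·Q(Period 1) = 428×4 + 4541×3 + 144×29 + 11020×7 = 1712 + 13623 + 4176 + 77140 = 96651
ΣP(Period 0)·Q(Period 1) = 598×4 + 3711×3 + 124×29 + 9268×7 = 2392 + 11133 + 3596 + 64876 = 81997
Index = 96651 / 81997 × 100 = 117.8714

117.87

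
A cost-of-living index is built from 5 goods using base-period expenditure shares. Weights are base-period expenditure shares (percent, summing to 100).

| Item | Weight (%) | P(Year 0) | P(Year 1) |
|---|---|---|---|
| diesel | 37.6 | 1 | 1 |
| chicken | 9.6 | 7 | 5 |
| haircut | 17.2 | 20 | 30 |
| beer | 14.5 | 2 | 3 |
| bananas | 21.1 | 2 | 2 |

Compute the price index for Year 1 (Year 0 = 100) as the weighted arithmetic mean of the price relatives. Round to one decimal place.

diesel: 37.6 × (1/1) = 37.6 × 1.000000 = 37.6000
chicken: 9.6 × (5/7) = 9.6 × 0.714286 = 6.8571
haircut: 17.2 × (30/20) = 17.2 × 1.500000 = 25.8000
beer: 14.5 × (3/2) = 14.5 × 1.500000 = 21.7500
bananas: 21.1 × (2/2) = 21.1 × 1.000000 = 21.1000
Index = Σ wᵢ·(p₁ᵢ/p₀ᵢ) = 37.6000 + 6.8571 + 25.8000 + 21.7500 + 21.1000 = 113.1071

113.1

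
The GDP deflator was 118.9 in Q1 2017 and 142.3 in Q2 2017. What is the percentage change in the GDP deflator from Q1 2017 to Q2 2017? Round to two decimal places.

Change = (142.3 − 118.9) / 118.9 × 100
       = 23.4 / 118.9 × 100 = 19.6804%

19.68%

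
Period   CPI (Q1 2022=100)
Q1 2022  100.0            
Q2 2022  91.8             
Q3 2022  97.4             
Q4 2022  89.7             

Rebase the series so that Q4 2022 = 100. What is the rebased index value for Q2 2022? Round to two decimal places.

Rebased(Q2 2022) = 91.8 / 89.7 × 100 = 102.3411

102.34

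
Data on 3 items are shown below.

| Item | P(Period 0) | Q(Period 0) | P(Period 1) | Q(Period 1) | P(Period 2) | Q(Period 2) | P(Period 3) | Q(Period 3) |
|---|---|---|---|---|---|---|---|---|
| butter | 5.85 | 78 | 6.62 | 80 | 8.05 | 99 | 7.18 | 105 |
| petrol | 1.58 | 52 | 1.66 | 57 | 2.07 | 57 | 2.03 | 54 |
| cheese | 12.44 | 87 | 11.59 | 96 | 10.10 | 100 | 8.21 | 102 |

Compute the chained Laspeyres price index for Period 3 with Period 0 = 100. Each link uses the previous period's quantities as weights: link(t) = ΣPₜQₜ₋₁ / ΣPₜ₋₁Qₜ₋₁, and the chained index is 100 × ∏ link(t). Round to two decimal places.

Link Period 0→Period 1:
ΣP(Period 1)Q(Period 0) = 6.62×78 + 1.66×52 + 11.59×87 = 516.36 + 86.32 + 1008.33 = 1611.01
ΣP(Period 0)Q(Period 0) = 5.85×78 + 1.58×52 + 12.44×87 = 456.3 + 82.16 + 1082.28 = 1620.74
link = 1611.01/1620.74 = 0.993997
Link Period 1→Period 2:
ΣP(Period 2)Q(Period 1) = 8.05×80 + 2.07×57 + 10.10×96 = 644 + 117.99 + 969.6 = 1731.59
ΣP(Period 1)Q(Period 1) = 6.62×80 + 1.66×57 + 11.59×96 = 529.6 + 94.62 + 1112.64 = 1736.86
link = 1731.59/1736.86 = 0.996966
Link Period 2→Period 3:
ΣP(Period 3)Q(Period 2) = 7.18×99 + 2.03×57 + 8.21×100 = 710.82 + 115.71 + 821 = 1647.53
ΣP(Period 2)Q(Period 2) = 8.05×99 + 2.07×57 + 10.10×100 = 796.95 + 117.99 + 1010 = 1924.94
link = 1647.53/1924.94 = 0.855886
Chained index = 100 × 0.993997 × 0.996966 × 0.855886 = 84.8167

84.82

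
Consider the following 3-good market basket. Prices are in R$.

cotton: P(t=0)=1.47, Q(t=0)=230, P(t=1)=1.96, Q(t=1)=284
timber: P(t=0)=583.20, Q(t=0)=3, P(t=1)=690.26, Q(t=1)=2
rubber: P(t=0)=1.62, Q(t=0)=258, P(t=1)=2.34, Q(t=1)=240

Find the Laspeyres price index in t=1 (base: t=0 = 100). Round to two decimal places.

Laspeyres price index uses base-period quantities as weights.
ΣP(t=1)·Q(t=0) = 1.96×230 + 690.26×3 + 2.34×258 = 450.8 + 2070.78 + 603.72 = 3125.3
ΣP(t=0)·Q(t=0) = 1.47×230 + 583.20×3 + 1.62×258 = 338.1 + 1749.6 + 417.96 = 2505.66
Index = 3125.3 / 2505.66 × 100 = 124.7296

124.73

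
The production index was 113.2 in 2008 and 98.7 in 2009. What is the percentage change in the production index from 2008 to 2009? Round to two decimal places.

Change = (98.7 − 113.2) / 113.2 × 100
       = -14.5 / 113.2 × 100 = -12.8092%

-12.81%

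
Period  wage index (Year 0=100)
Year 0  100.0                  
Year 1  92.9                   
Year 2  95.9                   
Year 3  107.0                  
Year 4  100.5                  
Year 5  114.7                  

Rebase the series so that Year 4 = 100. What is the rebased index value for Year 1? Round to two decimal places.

92.44

Rebased(Year 1) = 92.9 / 100.5 × 100 = 92.4378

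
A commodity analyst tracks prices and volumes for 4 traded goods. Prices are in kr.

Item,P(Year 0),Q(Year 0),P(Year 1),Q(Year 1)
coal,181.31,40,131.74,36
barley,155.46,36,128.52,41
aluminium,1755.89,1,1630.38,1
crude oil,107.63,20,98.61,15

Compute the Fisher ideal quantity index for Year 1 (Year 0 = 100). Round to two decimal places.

97.15

Laspeyres component (base-period weights):
ΣP(Year 0)Q(Year 1) = 181.31×36 + 155.46×41 + 1755.89×1 + 107.63×15 = 6527.16 + 6373.86 + 1755.89 + 1614.45 = 16271.36
ΣP(Year 0)Q(Year 0) = 181.31×40 + 155.46×36 + 1755.89×1 + 107.63×20 = 7252.4 + 5596.56 + 1755.89 + 2152.6 = 16757.45
L = 16271.36 / 16757.45 × 100 = 97.0993
Paasche component (current-period weights):
ΣP(Year 1)Q(Year 1) = 131.74×36 + 128.52×41 + 1630.38×1 + 98.61×15 = 4742.64 + 5269.32 + 1630.38 + 1479.15 = 13121.49
ΣP(Year 1)Q(Year 0) = 131.74×40 + 128.52×36 + 1630.38×1 + 98.61×20 = 5269.6 + 4626.72 + 1630.38 + 1972.2 = 13498.9
P = 13121.49 / 13498.9 × 100 = 97.2041
Fisher = √(L × P) = √(97.0993 × 97.2041) = 97.1517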